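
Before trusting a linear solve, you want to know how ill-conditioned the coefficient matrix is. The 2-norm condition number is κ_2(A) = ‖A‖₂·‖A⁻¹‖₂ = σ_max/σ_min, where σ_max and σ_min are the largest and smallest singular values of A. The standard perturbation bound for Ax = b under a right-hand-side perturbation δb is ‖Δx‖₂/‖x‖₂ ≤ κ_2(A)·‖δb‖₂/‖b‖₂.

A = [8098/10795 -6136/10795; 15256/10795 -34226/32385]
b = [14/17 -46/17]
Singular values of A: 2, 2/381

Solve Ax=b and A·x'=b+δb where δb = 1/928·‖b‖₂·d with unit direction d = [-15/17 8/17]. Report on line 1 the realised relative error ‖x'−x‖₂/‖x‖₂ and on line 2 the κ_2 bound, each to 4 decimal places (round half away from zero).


largest singular value 2, smallest 2/381
κ = σ_max/σ_min = 2/(2/381) = 381.0000
κ_2(A)·‖δb‖/‖b‖ = 0.4106
solve Ax = b  →  x = [-229.4000 -304.2000]
‖b‖ = 2.8284, ‖x‖ = 381.0013
Δx = A⁻¹·δb where δb = 1/928·2.8284·d; ‖Δx‖ = 0.5806
dividing the unrounded norms, ‖Δx‖/‖x‖ = 0.0015
tightness: 0.0015 against a bound of 0.4106 (unrounded ratio ≈ 0.0037)

0.0015
0.4106


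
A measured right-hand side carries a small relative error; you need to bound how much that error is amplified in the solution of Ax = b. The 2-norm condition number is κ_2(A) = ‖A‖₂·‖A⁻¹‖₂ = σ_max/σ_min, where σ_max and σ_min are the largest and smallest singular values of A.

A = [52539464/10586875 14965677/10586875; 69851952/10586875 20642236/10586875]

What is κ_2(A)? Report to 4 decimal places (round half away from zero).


211.7375

M = AᵀA = [305587619024704/4483276890625 89127565048872/4483276890625; 89127565048872/4483276890625 26002935805921/4483276890625]. tr(M)=530544887729/7173243025, det(M)=875213056/7173243025
eigenvalues of AᵀA: λ = (tr ± √(tr²−4·det))/2 = 1849/25, 473344/286929721
so κ_2 = √((1849/25) / (473344/286929721)) = 211.7375


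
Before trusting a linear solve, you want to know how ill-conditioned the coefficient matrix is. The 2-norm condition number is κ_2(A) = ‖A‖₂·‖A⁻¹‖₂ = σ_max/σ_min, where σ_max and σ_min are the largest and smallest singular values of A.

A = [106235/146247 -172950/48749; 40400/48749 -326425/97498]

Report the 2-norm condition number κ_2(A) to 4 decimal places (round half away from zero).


49.2000

M = AᵀA = [30886225/25431849 -15122750/2825761; -15122750/2825761 268965625/11303044]. tr(M)=1513525/60516, det(M)=15625/60516
char-poly roots: 25 and 625/60516
σ_max=√25=5, σ_min=√(625/60516)=(25/246) → κ = 49.2000


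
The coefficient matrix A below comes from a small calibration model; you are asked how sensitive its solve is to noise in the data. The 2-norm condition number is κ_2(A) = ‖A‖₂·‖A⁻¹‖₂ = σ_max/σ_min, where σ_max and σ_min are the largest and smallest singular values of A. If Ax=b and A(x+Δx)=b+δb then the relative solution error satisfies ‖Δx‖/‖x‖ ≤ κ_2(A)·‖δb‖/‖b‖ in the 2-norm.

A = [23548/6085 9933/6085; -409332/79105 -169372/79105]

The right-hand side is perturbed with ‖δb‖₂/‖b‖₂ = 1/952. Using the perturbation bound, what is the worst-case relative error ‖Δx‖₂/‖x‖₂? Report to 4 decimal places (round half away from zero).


M = AᵀA = [10450583584/250304041 4354354620/250304041; 4354354620/250304041 1814446921/250304041]. tr(M)=72574145/1481089, det(M)=38416/1481089
solving λ² − 72574145/1481089·λ + 38416/1481089 = 0 gives λ = 49, 784/1481089
σ_max=√49=7, σ_min=√(784/1481089)=(28/1217) → κ = 304.2500
perturbation bound = 304.2500·1/952 = 0.3196

0.3196


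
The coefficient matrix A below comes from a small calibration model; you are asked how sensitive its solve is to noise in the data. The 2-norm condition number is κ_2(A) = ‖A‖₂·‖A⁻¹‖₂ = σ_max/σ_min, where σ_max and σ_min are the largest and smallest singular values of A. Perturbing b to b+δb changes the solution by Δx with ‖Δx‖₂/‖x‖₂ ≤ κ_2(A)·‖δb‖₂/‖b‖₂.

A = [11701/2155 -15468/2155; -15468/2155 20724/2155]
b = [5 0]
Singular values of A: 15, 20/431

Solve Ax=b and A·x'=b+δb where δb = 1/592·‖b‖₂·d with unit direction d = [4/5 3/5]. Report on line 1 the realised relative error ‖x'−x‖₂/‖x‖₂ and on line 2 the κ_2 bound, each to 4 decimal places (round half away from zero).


0.0021
0.5460

σ_max = 15, σ_min = 20/431
κ = σ_max/σ_min = 15/(20/431) = 323.2500
perturbation bound = 323.2500·1/592 = 0.5460
solve Ax = b  →  x = [69.0800 51.5600]
2-norm of b is 5.0000; of x, 86.2002
with δb = [0.0068 0.0051], A·Δx = δb → ‖Δx‖ = 0.1820
relative error = 0.0021
so the bound overstates the realised error by a factor of ≈ 258.6007 (computed from the unrounded values)


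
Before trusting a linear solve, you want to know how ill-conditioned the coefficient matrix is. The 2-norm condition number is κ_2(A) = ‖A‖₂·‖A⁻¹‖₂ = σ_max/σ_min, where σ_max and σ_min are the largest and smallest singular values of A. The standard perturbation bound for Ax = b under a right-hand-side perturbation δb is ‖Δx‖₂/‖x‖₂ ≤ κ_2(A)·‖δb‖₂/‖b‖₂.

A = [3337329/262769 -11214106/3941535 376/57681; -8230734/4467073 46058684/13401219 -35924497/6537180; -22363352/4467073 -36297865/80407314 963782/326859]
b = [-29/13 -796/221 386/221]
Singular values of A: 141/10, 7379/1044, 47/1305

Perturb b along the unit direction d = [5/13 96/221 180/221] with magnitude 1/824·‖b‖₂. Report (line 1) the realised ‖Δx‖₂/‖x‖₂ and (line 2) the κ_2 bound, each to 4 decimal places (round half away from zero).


0.0056
0.4751

largest singular value 141/10, smallest 47/1305
condition number: (141/10) ÷ (47/1305) = 391.5000
κ_2(A)·‖δb‖/‖b‖ = 0.4751
solve Ax = b  →  x = [-5.5748 -24.1305 -12.5670]
‖b‖₂ = 4.5826 and ‖x‖₂ = 27.7721
Δx = A⁻¹·δb where δb = 1/824·4.5826·d; ‖Δx‖ = 0.1544
dividing the unrounded norms, ‖Δx‖/‖x‖ = 0.0056
tightness: 0.0056 against a bound of 0.4751 (unrounded ratio ≈ 0.0117)


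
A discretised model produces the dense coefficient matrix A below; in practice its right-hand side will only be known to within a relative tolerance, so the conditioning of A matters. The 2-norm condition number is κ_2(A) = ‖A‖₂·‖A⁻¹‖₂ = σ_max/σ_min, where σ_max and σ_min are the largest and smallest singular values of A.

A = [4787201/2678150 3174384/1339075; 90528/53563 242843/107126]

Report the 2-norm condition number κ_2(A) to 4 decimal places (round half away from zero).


369.4000

form AᵀA = [51611879161/8528522500 17203609512/2132130625; 17203609512/2132130625 91753634689/8528522500] with trace 2867310277/170570450 and determinant 2825761/1364563600
λ_max, λ_min = (2867310277/170570450 ± √2055306807231783876/7273569603300625)/2 = 1681/100, 1681/13645636
κ = σ_max/σ_min = (41/10)/(41/3694) = 369.4000


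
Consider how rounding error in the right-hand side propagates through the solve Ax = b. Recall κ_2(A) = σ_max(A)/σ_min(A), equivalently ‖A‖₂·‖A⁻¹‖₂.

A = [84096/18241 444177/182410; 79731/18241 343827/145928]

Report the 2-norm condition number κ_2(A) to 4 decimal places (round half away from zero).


M = AᵀA = [15968097/395641 340644933/15825640; 340644933/15825640 7267677129/633025600]. tr(M)=113552361/2190400, det(M)=6561/136900
eigenvalues of AᵀA: λ = (tr ± √(tr²−4·det))/2 = 1296/25, 81/87616
so κ_2 = √((1296/25) / (81/87616)) = 236.8000

236.8000


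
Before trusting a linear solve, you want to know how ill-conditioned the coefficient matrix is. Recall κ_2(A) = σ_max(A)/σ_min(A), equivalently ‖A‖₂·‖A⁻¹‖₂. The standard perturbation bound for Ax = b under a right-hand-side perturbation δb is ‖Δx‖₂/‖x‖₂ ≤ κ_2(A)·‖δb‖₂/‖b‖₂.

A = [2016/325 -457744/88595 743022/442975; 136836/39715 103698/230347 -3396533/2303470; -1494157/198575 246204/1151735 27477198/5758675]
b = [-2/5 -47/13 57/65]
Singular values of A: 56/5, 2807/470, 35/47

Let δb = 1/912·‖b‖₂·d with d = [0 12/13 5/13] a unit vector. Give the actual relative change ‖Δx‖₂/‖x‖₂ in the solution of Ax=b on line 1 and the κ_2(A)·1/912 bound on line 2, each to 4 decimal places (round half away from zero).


σ_max = 56/5, σ_min = 35/47
κ_2(A) = (56/5) / (35/47) = 15.0400
bound on ‖Δx‖/‖x‖: κ·ε = 15.0400·1/912 = 0.0165
solve Ax = b  →  x = [-1.7143 -2.7586 -2.3960]
2-norm of b is 3.7417; of x, 4.0360
with δb = [0.0000 0.0038 0.0016], A·Δx = δb → ‖Δx‖ = 0.0055
relative error = 0.0014
realised/bound (from unrounded values) ≈ 0.0828

0.0014
0.0165


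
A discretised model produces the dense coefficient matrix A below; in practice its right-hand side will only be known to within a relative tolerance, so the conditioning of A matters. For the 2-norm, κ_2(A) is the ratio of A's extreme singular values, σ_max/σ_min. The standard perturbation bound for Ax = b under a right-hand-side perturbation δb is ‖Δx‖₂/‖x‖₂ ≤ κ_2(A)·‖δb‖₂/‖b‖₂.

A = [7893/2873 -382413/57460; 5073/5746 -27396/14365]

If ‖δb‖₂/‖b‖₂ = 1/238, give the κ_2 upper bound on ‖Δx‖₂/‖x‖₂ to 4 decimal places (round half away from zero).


0.3714

form AᵀA = [274933125/33016516 -659269125/33016516; -659269125/33016516 6329934225/132066064] with trace 43962525/781456 and determinant 1265625/3125824
solving λ² − 43962525/781456·λ + 1265625/3125824 = 0 gives λ = 225/4, 5625/781456
σ_max=√(225/4)=(15/2), σ_min=√(5625/781456)=(75/884) → κ = 88.4000
κ_2(A)·‖δb‖/‖b‖ = 0.3714


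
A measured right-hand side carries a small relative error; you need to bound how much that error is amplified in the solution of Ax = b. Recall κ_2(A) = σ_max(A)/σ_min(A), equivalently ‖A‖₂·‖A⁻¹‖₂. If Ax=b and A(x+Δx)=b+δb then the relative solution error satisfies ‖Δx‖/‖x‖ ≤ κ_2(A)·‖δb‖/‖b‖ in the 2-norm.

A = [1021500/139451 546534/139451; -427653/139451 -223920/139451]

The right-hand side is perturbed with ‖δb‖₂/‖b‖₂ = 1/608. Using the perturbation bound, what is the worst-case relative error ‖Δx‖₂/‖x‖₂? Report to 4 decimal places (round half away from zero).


0.5189

form AᵀA = [426853233/6768737 227652120/6768737; 227652120/6768737 121419972/6768737] with trace 32251365/398161 and determinant 26244/398161
eigenvalues of AᵀA: λ = (tr ± √(tr²−4·det))/2 = 81, 324/398161
σ_max=√81=9, σ_min=√(324/398161)=(18/631) → κ = 315.5000
worst-case relative error ≤ 315.5000 × 1/608 = 0.5189


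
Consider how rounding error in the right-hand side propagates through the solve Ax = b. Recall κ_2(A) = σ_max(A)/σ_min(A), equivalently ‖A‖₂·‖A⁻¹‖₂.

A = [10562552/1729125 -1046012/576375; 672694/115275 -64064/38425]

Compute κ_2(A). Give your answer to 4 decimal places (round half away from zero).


190.8000

M = AᵀA = [253726371844/3555140625 -24667106464/1185046875; -24667106464/1185046875 2399031184/395015625]. tr(M)=440508244/5688225, det(M)=937024/5688225
solving λ² − 440508244/5688225·λ + 937024/5688225 = 0 gives λ = 1936/25, 484/227529
κ_2(A) = √(λ_max/λ_min) = √((1936/25) / (484/227529)) = 190.8000


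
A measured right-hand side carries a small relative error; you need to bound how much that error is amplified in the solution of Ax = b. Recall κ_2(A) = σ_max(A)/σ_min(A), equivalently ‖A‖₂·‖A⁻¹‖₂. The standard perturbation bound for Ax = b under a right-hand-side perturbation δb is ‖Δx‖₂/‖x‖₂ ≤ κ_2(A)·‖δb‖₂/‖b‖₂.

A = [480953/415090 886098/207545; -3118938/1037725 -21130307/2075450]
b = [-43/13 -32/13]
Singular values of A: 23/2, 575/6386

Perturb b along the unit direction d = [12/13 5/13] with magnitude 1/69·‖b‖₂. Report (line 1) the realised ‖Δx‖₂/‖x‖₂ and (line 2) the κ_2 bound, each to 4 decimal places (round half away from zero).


0.0149
1.8510

σ_max = 23/2, σ_min = 575/6386
condition number: (23/2) ÷ (575/6386) = 127.7200
bound on ‖Δx‖/‖x‖: κ·ε = 127.7200·1/69 = 1.8510
solve Ax = b  →  x = [42.6717 -12.3553]
‖b‖₂ = 4.1231 and ‖x‖₂ = 44.4244
with δb = [0.0552 0.0230], A·Δx = δb → ‖Δx‖ = 0.6636
relative error = 0.0149
tightness: 0.0149 against a bound of 1.8510 (unrounded ratio ≈ 0.0081)


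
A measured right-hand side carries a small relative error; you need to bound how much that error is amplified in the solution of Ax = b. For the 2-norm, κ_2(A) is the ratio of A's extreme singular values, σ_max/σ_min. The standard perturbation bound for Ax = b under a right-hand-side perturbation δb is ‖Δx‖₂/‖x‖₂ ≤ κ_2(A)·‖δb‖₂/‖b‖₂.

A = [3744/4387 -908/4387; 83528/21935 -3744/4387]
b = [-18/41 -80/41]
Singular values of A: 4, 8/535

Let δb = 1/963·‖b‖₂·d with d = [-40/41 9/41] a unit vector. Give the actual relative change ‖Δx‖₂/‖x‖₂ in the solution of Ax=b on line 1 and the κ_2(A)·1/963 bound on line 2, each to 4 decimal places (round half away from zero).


0.2778
0.2778

σ_max = 4, σ_min = 8/535
condition number: 4 ÷ (8/535) = 267.5000
worst-case relative error ≤ 267.5000 × 1/963 = 0.2778
solve Ax = b  →  x = [-0.4878 0.1098]
‖b‖₂ = 2.0000 and ‖x‖₂ = 0.5000
re-solving with b+δb shifts x by Δx of norm 0.1389
dividing the unrounded norms, ‖Δx‖/‖x‖ = 0.2778
so the bound is sharp here: realised error equals the bound


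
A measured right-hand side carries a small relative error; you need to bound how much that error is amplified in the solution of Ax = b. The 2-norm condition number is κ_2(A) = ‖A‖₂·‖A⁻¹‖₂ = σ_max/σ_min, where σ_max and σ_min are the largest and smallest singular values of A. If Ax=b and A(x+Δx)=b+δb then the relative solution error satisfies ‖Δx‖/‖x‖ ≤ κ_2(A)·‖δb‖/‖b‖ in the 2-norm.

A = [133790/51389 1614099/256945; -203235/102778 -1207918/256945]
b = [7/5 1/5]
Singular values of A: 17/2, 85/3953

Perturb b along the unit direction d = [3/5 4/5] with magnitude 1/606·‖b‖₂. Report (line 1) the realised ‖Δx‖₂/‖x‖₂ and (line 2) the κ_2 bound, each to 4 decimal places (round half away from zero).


0.0023
0.6523

from the listed singular values, σ₁ = 17/2, σ_n = 85/3953
κ_2(A) = (17/2) / (85/3953) = 395.3000
perturbation bound = 395.3000·1/606 = 0.6523
solve Ax = b  →  x = [-42.8833 17.9955]
‖b‖ = 1.4142, ‖x‖ = 46.5060
with δb = [0.0014 0.0019], A·Δx = δb → ‖Δx‖ = 0.1085
relative error = 0.0023
so the bound overstates the realised error by a factor of ≈ 279.5202 (computed from the unrounded values)


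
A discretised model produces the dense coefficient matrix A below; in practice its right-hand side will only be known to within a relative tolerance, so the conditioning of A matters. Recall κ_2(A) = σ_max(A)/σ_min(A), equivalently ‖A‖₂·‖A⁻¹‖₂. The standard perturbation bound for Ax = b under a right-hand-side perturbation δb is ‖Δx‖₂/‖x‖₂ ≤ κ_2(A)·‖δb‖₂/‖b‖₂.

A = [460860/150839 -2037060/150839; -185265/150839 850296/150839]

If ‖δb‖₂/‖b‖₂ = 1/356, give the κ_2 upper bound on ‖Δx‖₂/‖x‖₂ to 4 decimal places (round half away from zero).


AᵀA = [1459852425/134629609 -6487157160/134629609; -6487157160/134629609 28832051664/134629609]; tr = 18020169/80089, det = 32400/80089
eigenvalues of AᵀA: λ = (tr ± √(tr²−4·det))/2 = 225, 144/80089
σ_max=√225=15, σ_min=√(144/80089)=(12/283) → κ = 353.7500
κ_2(A)·‖δb‖/‖b‖ = 0.9937

0.9937


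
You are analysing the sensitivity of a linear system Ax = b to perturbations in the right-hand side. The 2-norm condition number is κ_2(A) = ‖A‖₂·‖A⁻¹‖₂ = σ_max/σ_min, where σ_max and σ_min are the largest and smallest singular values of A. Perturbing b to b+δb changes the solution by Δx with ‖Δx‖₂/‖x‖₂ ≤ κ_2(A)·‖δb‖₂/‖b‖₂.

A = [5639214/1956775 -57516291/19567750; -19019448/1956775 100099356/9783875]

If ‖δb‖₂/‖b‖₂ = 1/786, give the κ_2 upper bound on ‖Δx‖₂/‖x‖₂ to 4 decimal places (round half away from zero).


form AᵀA = [629664218820/6126349441 -3305612532789/30631747205; -3305612532789/30631747205 69420236826969/612634944100] with trace 157415765409/728460100 and determinant 152473104/182115025
char-poly roots: 21609/100 and 28224/7284601
so κ_2 = √((21609/100) / (28224/7284601)) = 236.1625
bound on ‖Δx‖/‖x‖: κ·ε = 236.1625·1/786 = 0.3005

0.3005


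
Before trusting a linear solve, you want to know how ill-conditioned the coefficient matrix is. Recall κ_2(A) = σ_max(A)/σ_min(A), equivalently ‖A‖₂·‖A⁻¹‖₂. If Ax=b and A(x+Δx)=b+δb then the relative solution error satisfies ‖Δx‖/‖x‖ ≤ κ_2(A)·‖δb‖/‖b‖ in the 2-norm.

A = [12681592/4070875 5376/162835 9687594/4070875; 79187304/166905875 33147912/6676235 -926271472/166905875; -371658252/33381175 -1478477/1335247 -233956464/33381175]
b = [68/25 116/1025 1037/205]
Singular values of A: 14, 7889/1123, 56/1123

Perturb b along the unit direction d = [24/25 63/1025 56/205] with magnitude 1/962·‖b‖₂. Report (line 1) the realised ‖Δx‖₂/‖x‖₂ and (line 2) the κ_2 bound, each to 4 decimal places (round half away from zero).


0.0015
0.2918

largest singular value 14, smallest 56/1123
κ = σ_max/σ_min = 14/(56/1123) = 280.7500
perturbation bound = 280.7500·1/962 = 0.2918
solve Ax = b  →  x = [-35.1392 55.2171 46.3761]
‖b‖ = 5.7446, ‖x‖ = 80.2149
with δb = [0.0057 0.0004 0.0016], A·Δx = δb → ‖Δx‖ = 0.1197
relative error = 0.0015
realised/bound (from unrounded values) ≈ 0.0051


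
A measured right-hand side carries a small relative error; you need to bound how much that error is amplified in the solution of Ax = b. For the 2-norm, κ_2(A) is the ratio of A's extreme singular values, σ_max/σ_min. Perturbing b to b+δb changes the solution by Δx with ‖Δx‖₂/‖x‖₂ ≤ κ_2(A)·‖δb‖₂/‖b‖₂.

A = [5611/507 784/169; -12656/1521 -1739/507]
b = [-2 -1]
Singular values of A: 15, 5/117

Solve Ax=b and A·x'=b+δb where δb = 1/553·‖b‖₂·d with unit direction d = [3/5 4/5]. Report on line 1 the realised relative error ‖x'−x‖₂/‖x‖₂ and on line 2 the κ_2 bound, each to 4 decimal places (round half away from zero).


0.0020
0.6347

from the listed singular values, σ₁ = 15, σ_n = 5/117
κ_2(A) = 15 / (5/117) = 351.0000
worst-case relative error ≤ 351.0000 × 1/553 = 0.6347
solve Ax = b  →  x = [17.9385 -43.2256]
‖b‖₂ = 2.2361 and ‖x‖₂ = 46.8000
δb = ε·‖b‖·d = [0.0024 0.0032]; solving A·Δx = δb gives ‖Δx‖ = 0.0946
dividing the unrounded norms, ‖Δx‖/‖x‖ = 0.0020
so the bound overstates the realised error by a factor of ≈ 313.9443 (computed from the unrounded values)


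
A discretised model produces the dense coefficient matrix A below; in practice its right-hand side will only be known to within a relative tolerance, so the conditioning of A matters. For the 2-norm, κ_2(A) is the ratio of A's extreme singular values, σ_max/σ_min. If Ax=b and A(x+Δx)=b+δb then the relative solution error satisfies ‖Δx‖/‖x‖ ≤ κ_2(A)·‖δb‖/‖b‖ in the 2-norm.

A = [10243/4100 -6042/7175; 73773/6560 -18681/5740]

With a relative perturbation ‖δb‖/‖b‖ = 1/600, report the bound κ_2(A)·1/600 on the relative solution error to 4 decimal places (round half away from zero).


0.1792

form AᵀA = [84935281/640000 -21674157/560000; -21674157/560000 5537529/490000] with trace 7225969/50176 and determinant 5625/3136
eigenvalues of AᵀA: λ = (tr ± √(tr²−4·det))/2 = 144, 625/50176
κ = σ_max/σ_min = 12/(25/224) = 107.5200
κ_2(A)·‖δb‖/‖b‖ = 0.1792


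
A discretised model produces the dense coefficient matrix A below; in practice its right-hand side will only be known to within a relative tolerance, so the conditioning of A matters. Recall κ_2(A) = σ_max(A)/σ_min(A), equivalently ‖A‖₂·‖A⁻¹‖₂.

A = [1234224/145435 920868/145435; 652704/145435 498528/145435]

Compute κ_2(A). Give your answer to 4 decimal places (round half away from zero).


213.8750

M = AᵀA = [6745091328/73188025 5058645696/73188025; 5058645696/73188025 3794214672/73188025]. tr(M)=421572240/2927521, det(M)=1327104/2927521
λ_max, λ_min = (421572240/2927521 ± √177707613039300864/8570379205441)/2 = 144, 9216/2927521
κ_2(A) = √(λ_max/λ_min) = √(144 / (9216/2927521)) = 213.8750


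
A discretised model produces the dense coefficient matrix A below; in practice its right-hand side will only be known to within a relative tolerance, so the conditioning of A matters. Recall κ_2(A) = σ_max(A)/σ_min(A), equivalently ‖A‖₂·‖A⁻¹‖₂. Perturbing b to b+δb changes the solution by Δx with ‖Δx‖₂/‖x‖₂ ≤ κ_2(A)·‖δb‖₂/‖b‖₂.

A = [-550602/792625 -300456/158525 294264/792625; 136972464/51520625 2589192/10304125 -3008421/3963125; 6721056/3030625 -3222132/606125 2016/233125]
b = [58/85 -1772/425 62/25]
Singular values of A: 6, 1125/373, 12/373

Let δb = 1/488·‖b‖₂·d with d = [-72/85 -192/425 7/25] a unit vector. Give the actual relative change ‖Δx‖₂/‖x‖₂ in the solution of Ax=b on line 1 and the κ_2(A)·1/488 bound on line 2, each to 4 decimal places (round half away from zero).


0.0050
0.3822

largest singular value 6, smallest 12/373
κ = σ_max/σ_min = 6/(12/373) = 186.5000
κ_2(A)·‖δb‖/‖b‖ = 0.3822
solve Ax = b  →  x = [15.0207 5.8975 60.0513]
‖b‖ = 4.8990, ‖x‖ = 62.1817
Δx = A⁻¹·δb where δb = 1/488·4.8990·d; ‖Δx‖ = 0.3120
dividing the unrounded norms, ‖Δx‖/‖x‖ = 0.0050
tightness: 0.0050 against a bound of 0.3822 (unrounded ratio ≈ 0.0131)


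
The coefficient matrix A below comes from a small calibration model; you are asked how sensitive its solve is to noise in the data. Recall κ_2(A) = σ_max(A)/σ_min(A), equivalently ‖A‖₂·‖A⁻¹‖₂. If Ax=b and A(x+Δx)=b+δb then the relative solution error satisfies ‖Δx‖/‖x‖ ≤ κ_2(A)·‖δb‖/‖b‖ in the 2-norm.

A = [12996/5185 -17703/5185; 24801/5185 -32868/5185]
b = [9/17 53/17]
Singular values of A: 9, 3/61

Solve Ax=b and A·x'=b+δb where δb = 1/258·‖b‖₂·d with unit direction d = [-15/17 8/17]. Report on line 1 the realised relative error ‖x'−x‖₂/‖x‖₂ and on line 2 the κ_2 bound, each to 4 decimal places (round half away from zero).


0.0123
0.7093

largest singular value 9, smallest 3/61
κ_2(A) = 9 / (3/61) = 183.0000
bound on ‖Δx‖/‖x‖: κ·ε = 183.0000·1/258 = 0.7093
solve Ax = b  →  x = [16.4667 11.9333]
‖b‖ = 3.1623, ‖x‖ = 20.3361
re-solving with b+δb shifts x by Δx of norm 0.2492
dividing the unrounded norms, ‖Δx‖/‖x‖ = 0.0123
so the bound overstates the realised error by a factor of ≈ 57.8775 (computed from the unrounded values)


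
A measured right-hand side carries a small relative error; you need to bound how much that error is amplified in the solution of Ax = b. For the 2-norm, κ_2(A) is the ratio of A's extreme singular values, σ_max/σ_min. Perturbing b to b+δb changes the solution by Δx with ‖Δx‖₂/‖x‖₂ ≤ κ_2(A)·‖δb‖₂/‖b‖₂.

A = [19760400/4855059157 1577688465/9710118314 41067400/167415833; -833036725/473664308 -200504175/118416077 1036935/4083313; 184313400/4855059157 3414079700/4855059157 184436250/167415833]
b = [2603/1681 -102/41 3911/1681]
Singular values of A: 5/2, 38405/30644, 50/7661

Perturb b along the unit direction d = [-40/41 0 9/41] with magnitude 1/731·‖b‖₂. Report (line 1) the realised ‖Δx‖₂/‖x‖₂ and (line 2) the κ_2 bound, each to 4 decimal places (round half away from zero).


from the listed singular values, σ₁ = 5/2, σ_n = 50/7661
κ_2(A) = (5/2) / (50/7661) = 383.0500
perturbation bound = 383.0500·1/731 = 0.5240
solve Ax = b  →  x = [-102.0345 98.8328 -57.4577]
‖b‖₂ = 3.7417 and ‖x‖₂ = 153.2330
Δx = A⁻¹·δb where δb = 1/731·3.7417·d; ‖Δx‖ = 0.7843
realised ‖Δx‖/‖x‖ = 0.0051
so the bound overstates the realised error by a factor of ≈ 102.3831 (computed from the unrounded values)

0.0051
0.5240


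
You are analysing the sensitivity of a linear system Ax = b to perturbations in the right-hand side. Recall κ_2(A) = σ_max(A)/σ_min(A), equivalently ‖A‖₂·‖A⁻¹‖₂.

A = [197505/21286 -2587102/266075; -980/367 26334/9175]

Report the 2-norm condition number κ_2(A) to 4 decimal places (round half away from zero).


293.6000

form AᵀA = [42239010625/453093796 -11087469855/113273449; -11087469855/113273449 11642100904/113273449] with trace 105597401/538756 and determinant 60025/134689
λ_max, λ_min = (105597401/538756 ± √11150293676692401/290258027536)/2 = 196, 1225/538756
so κ_2 = √(196 / (1225/538756)) = 293.6000


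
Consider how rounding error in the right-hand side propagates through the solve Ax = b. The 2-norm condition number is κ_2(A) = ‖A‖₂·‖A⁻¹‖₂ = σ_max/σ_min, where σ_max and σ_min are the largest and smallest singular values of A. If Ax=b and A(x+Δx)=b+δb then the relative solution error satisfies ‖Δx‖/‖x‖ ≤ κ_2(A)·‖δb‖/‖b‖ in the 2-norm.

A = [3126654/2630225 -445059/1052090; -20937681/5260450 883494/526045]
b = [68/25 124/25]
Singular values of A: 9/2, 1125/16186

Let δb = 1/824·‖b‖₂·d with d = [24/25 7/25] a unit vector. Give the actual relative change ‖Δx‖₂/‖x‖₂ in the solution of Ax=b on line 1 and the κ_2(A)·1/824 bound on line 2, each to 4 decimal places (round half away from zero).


σ_max = 9/2, σ_min = 1125/16186
κ_2(A) = (9/2) / (1125/16186) = 64.7440
κ_2(A)·‖δb‖/‖b‖ = 0.0786
solve Ax = b  →  x = [21.3142 53.4652]
‖b‖ = 5.6569, ‖x‖ = 57.5571
δb = ε·‖b‖·d = [0.0066 0.0019]; solving A·Δx = δb gives ‖Δx‖ = 0.0988
dividing the unrounded norms, ‖Δx‖/‖x‖ = 0.0017
realised/bound (from unrounded values) ≈ 0.0218

0.0017
0.0786


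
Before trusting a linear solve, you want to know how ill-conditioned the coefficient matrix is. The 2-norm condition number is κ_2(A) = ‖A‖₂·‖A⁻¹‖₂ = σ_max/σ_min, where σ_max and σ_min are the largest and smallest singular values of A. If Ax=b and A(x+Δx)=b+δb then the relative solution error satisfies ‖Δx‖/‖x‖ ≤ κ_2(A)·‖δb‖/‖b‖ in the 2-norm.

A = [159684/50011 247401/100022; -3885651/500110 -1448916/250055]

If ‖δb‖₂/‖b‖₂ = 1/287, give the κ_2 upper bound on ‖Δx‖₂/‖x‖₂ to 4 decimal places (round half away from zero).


0.5362

AᵀA = [104427110529/1479940900 19578791232/369985225; 19578791232/369985225 58743264321/1479940900]; tr = 3263407497/29598818, det = 121550625/236790544
solving λ² − 3263407497/29598818·λ + 121550625/236790544 = 0 gives λ = 441/4, 275625/59197636
κ = σ_max/σ_min = (21/2)/(525/7694) = 153.8800
worst-case relative error ≤ 153.8800 × 1/287 = 0.5362


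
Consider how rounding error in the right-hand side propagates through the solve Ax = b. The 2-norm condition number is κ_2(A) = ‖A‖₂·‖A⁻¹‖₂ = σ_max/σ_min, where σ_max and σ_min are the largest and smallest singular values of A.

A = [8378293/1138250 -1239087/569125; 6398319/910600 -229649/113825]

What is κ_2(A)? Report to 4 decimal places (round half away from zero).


M = AᵀA = [2552431448449/24649000000 -93055796379/3081125000; -93055796379/3081125000 3393345034/385140625]. tr(M)=4431368849/39438400, det(M)=7890481/39438400
eigenvalues of AᵀA: λ = (tr ± √(tr²−4·det))/2 = 2809/25, 2809/1577536
κ = σ_max/σ_min = (53/5)/(53/1256) = 251.2000

251.2000


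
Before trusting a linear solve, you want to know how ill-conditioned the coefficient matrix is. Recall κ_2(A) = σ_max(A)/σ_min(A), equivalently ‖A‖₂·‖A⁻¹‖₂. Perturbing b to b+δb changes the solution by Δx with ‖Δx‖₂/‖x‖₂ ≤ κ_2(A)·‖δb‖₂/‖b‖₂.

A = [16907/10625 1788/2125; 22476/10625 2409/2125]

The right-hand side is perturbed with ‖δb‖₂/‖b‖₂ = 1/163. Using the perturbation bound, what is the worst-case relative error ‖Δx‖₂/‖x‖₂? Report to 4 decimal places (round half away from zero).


M = AᵀA = [1861217/265625 198528/53125; 198528/53125 21177/10625]. tr(M)=140626/15625, det(M)=9/15625
λ_max, λ_min = (140626/15625 ± √19775109376/244140625)/2 = 9, 1/15625
κ_2(A) = √(λ_max/λ_min) = √(9 / (1/15625)) = 375.0000
κ_2(A)·‖δb‖/‖b‖ = 2.3006

2.3006


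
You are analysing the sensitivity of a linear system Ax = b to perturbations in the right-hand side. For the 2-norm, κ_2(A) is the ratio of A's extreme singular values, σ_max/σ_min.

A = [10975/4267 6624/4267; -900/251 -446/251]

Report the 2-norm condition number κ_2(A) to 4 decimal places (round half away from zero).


M = AᵀA = [354540625/18207289 188703000/18207289; 188703000/18207289 101364100/18207289]. tr(M)=1577525/63001, det(M)=62500/63001
solving λ² − 1577525/63001·λ + 62500/63001 = 0 gives λ = 25, 2500/63001
κ = σ_max/σ_min = 5/(50/251) = 25.1000

25.1000


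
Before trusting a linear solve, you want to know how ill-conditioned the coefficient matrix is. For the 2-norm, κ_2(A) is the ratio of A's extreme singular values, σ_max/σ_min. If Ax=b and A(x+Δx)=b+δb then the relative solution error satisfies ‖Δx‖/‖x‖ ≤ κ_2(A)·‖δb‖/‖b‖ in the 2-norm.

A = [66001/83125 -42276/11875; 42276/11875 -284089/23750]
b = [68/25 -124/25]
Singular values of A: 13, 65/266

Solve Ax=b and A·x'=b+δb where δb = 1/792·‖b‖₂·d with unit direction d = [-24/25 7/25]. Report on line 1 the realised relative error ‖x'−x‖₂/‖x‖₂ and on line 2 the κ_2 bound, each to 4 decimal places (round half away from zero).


from the listed singular values, σ₁ = 13, σ_n = 65/266
κ_2(A) = 13 / (65/266) = 53.2000
bound on ‖Δx‖/‖x‖: κ·ε = 53.2000·1/792 = 0.0672
solve Ax = b  →  x = [-15.8006 -4.2880]
2-norm of b is 5.6569; of x, 16.3721
re-solving with b+δb shifts x by Δx of norm 0.0292
realised ‖Δx‖/‖x‖ = 0.0018
tightness: 0.0018 against a bound of 0.0672 (unrounded ratio ≈ 0.0266)

0.0018
0.0672


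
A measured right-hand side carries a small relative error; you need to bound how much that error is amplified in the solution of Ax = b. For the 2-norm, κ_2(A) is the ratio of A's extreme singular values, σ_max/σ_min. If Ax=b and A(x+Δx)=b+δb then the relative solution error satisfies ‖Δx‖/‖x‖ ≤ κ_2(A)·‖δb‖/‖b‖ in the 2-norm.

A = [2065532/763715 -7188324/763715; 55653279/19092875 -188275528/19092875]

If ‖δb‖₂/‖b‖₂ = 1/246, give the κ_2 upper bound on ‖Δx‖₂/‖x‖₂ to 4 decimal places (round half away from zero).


form AᵀA = [6853509501001/433457640625 -23493426003432/433457640625; -23493426003432/433457640625 80550149404624/433457640625] with trace 139845854249/693532225 and determinant 406586896/693532225
λ_max, λ_min = (139845854249/693532225 ± √19555735026173996459601/480986947113450625)/2 = 5041/25, 80656/27741289
κ_2(A) = √(λ_max/λ_min) = √((5041/25) / (80656/27741289)) = 263.3500
worst-case relative error ≤ 263.3500 × 1/246 = 1.0705

1.0705


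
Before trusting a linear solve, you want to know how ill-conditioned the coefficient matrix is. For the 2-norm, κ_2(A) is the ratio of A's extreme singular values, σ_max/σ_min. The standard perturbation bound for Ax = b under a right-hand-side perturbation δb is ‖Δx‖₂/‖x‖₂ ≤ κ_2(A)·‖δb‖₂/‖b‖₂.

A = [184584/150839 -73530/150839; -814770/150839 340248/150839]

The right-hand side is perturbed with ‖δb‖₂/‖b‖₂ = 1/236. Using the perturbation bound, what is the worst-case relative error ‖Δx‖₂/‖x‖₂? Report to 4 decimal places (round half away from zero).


1.1992

form AᵀA = [415182276/13535041 -172990080/13535041; -172990080/13535041 72085284/13535041] with trace 2883240/80089 and determinant 1296/80089
eigenvalues of AᵀA: λ = (tr ± √(tr²−4·det))/2 = 36, 36/80089
σ_max=√36=6, σ_min=√(36/80089)=(6/283) → κ = 283.0000
worst-case relative error ≤ 283.0000 × 1/236 = 1.1992


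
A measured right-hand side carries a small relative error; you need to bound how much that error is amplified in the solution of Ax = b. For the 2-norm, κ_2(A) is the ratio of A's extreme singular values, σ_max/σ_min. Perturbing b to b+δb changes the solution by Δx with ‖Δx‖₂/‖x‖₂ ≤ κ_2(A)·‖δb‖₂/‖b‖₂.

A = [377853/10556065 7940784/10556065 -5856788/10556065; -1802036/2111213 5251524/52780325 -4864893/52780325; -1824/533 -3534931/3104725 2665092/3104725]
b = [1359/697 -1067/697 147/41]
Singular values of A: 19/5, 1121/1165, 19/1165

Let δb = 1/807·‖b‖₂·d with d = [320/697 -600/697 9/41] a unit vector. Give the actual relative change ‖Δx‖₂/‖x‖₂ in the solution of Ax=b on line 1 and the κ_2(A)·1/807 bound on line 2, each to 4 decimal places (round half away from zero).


from the listed singular values, σ₁ = 19/5, σ_n = 19/1165
κ = σ_max/σ_min = (19/5)/(19/1165) = 233.0000
κ_2(A)·‖δb‖/‖b‖ = 0.2887
solve Ax = b  →  x = [-1.1285 110.8930 146.7645]
‖b‖₂ = 4.3589 and ‖x‖₂ = 183.9520
δb = ε·‖b‖·d = [0.0025 -0.0046 0.0012]; solving A·Δx = δb gives ‖Δx‖ = 0.3312
realised ‖Δx‖/‖x‖ = 0.0018
realised/bound (from unrounded values) ≈ 0.0062

0.0018
0.2887


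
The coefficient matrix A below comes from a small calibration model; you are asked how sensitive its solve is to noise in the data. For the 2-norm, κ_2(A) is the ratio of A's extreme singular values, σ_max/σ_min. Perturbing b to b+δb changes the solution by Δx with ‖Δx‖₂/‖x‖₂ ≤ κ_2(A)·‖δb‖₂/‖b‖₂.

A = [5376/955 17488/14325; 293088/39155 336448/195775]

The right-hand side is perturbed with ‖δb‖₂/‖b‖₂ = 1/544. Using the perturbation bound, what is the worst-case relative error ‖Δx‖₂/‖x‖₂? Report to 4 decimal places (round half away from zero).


AᵀA = [5379351552/61324561 6051555328/306622805; 6051555328/306622805 61315031296/13798026225]; tr = 756495616/8208225, det = 262144/912025
eigenvalues of AᵀA: λ = (tr ± √(tr²−4·det))/2 = 2304/25, 1024/328329
so κ_2 = √((2304/25) / (1024/328329)) = 171.9000
bound on ‖Δx‖/‖x‖: κ·ε = 171.9000·1/544 = 0.3160

0.3160


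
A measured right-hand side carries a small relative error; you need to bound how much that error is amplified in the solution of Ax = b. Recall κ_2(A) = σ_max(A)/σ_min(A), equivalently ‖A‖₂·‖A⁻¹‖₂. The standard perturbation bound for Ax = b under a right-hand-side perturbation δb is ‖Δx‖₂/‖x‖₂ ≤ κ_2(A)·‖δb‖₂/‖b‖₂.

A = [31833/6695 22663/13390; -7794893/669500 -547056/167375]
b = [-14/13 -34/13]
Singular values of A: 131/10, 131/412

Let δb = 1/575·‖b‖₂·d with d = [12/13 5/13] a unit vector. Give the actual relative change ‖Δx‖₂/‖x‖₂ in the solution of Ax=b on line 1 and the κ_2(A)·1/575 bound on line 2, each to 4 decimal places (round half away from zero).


largest singular value 131/10, smallest 131/412
condition number: (131/10) ÷ (131/412) = 41.2000
worst-case relative error ≤ 41.2000 × 1/575 = 0.0717
solve Ax = b  →  x = [1.9078 -5.9957]
2-norm of b is 2.8284; of x, 6.2919
with δb = [0.0045 0.0019], A·Δx = δb → ‖Δx‖ = 0.0155
dividing the unrounded norms, ‖Δx‖/‖x‖ = 0.0025
realised/bound (from unrounded values) ≈ 0.0343

0.0025
0.0717


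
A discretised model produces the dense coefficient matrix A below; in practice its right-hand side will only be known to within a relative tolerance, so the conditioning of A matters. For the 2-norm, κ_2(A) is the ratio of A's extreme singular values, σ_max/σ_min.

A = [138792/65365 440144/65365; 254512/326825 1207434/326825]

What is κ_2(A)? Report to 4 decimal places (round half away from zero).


M = AᵀA = [1890508096/369600625 6347813472/369600625; 6347813472/369600625 21802994404/369600625]. tr(M)=37909604/591361, det(M)=4000000/591361
eigenvalues of AᵀA: λ = (tr ± √(tr²−4·det))/2 = 64, 62500/591361
so κ_2 = √(64 / (62500/591361)) = 24.6080

24.6080


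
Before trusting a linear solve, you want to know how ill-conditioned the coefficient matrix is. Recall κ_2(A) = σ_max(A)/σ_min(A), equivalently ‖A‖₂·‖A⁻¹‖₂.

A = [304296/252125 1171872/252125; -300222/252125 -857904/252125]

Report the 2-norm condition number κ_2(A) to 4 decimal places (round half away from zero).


25.2125

form AᵀA = [7309172196/2542680625 24566304672/2542680625; 24566304672/2542680625 84371330304/2542680625] with trace 146688804/4068289 and determinant 8294400/4068289
λ_max, λ_min = (146688804/4068289 ± √21382629153824016/16550975387521)/2 = 36, 230400/4068289
κ = σ_max/σ_min = 6/(480/2017) = 25.2125


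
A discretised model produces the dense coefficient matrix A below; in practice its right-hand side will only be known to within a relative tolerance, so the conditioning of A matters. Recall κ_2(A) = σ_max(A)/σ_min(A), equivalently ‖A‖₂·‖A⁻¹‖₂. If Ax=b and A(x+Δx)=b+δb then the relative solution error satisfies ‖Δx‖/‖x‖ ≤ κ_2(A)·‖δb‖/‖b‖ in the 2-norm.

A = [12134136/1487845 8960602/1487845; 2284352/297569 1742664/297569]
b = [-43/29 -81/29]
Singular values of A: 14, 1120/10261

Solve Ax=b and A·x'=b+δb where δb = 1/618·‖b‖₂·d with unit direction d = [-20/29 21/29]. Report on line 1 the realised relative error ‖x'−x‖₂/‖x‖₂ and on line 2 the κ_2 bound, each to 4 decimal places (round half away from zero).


σ_max = 14, σ_min = 1120/10261
κ_2(A) = 14 / (1120/10261) = 128.2625
worst-case relative error ≤ 128.2625 × 1/618 = 0.2075
solve Ax = b  →  x = [5.3255 -7.4579]
‖b‖₂ = 3.1623 and ‖x‖₂ = 9.1641
re-solving with b+δb shifts x by Δx of norm 0.0469
relative error = 0.0051
realised/bound (from unrounded values) ≈ 0.0246

0.0051
0.2075


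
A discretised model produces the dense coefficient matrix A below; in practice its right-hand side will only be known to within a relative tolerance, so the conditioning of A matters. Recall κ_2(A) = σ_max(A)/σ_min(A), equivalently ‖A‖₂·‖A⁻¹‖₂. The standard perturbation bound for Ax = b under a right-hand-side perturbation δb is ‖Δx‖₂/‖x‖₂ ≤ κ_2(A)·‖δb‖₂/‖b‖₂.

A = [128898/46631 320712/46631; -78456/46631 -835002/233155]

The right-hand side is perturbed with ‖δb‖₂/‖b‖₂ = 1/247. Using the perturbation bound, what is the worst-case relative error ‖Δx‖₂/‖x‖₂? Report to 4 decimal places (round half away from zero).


0.1709

M = AᵀA = [78789060/7524049 941891328/37620245; 941891328/37620245 11310148836/188101225]. tr(M)=78579144/1113025, det(M)=3111696/1113025
λ_max, λ_min = (78579144/1113025 ± √6160828290011136/1238824650625)/2 = 1764/25, 1764/44521
σ_max=√(1764/25)=(42/5), σ_min=√(1764/44521)=(42/211) → κ = 42.2000
κ_2(A)·‖δb‖/‖b‖ = 0.1709


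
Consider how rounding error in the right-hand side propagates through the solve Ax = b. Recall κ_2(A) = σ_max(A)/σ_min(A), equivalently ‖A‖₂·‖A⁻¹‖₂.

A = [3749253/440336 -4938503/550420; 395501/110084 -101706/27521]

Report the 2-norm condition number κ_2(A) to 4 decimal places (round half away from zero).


M = AᵀA = [97986004225/1147312384 -128601675531/1434140480; -128601675531/1434140480 168795597961/1792675600]. tr(M)=6124113761/34105600, det(M)=20151121/34105600
eigenvalues of AᵀA: λ = (tr ± √(tr²−4·det))/2 = 4489/25, 4489/1364224
σ_max=√(4489/25)=(67/5), σ_min=√(4489/1364224)=(67/1168) → κ = 233.6000

233.6000


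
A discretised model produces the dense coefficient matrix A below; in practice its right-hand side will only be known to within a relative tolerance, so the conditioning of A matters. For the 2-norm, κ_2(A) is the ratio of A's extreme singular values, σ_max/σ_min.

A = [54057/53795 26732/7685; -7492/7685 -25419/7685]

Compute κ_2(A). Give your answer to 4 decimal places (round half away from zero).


AᵀA = [1348997/688205 660672/98315; 660672/98315 323597/14045]; tr = 3441050/137641, det = 625/137641
char-poly roots: 25 and 25/137641
σ_max=√25=5, σ_min=√(25/137641)=(5/371) → κ = 371.0000

371.0000
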